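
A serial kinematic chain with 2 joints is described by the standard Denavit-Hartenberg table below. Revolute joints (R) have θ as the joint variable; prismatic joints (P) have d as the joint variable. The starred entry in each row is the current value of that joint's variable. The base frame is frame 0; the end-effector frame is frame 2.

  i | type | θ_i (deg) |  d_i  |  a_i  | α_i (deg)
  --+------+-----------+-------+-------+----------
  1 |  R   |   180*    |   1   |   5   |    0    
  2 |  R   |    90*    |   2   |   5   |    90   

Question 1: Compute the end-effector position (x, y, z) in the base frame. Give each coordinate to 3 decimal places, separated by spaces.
-5.000 -5.000 3.000

after link 1: o_1 = (-5.0000, 0.0000, 1.0000)
after link 2: o_2 = (-5.0000, -5.0000, 3.0000)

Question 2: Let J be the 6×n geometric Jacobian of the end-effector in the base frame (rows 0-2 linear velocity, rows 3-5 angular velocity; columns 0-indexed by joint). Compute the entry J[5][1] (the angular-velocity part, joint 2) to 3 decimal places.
axis z_1 = (0.0000,0.0000,1.0000); lever o_n−o_1 = (-0.0000,-5.0000,2.0000)
cross product → J_v[:, 1] = (5.0000,-0.0000,0.0000)
J_ω[:, 1] = z_1
entry J[5][1] = 1.0000

1.000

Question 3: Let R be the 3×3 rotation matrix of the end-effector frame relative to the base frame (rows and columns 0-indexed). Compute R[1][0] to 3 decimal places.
End-effector x-axis (col 0 of R) = (-0.0000,-1.0000,0.0000)
R[1][0] = -1.0000

-1.000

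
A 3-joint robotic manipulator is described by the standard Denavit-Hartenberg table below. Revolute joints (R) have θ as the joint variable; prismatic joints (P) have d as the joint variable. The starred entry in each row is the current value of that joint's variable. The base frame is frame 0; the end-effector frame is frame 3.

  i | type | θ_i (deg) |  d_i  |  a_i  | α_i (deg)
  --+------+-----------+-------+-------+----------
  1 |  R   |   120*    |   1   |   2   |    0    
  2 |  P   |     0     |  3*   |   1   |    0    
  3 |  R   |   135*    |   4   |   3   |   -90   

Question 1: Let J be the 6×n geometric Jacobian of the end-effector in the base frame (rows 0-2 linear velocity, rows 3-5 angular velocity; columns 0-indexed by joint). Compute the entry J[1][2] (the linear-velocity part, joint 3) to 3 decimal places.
-0.776

axis z_2 = (0.0000,0.0000,1.0000); lever o_n−o_2 = (-0.7765,-2.8978,4.0000)
cross product → J_v[:, 2] = (2.8978,-0.7765,0.0000)
J_ω[:, 2] = z_2
entry J[1][2] = -0.7765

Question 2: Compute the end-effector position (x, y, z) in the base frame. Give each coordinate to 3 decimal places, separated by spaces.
-2.276 -0.300 8.000

after link 1: o_1 = (-1.0000, 1.7321, 1.0000)
after link 2: o_2 = (-1.5000, 2.5981, 4.0000)
after link 3: o_3 = (-2.2765, -0.2997, 8.0000)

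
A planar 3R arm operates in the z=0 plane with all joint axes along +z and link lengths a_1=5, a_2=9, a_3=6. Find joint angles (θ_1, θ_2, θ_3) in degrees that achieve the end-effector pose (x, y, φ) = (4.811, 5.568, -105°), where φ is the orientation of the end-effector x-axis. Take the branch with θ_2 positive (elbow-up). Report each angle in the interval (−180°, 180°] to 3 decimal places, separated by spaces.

wrist centre = target − a_3·(cos φ, sin φ) = (6.3639, 11.3636)
cos θ_2 = (169.6298−5²−9²)/(2·5·9) = 0.7070; θ_2 = 45.0088° (elbow-up)
β = atan2(11.3636,6.3639) = 60.7499°; ψ = atan2(6.3649,11.3630) = 29.2553°
θ_1 = β − ψ = 31.4947°
θ_3 = φ − θ_1 − θ_2 = 178.4965° (wrapped to (-180°,180°])

31.495 45.009 178.496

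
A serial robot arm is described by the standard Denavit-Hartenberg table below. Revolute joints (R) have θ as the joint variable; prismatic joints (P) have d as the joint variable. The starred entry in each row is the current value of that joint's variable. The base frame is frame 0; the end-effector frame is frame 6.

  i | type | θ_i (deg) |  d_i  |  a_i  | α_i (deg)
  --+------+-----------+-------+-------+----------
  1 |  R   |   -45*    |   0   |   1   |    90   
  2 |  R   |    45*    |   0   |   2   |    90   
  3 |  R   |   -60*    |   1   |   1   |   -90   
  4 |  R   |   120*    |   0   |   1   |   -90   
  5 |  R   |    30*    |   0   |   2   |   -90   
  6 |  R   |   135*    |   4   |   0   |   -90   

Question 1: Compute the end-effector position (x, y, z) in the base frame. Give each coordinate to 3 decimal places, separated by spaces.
after link 1: o_1 = (0.7071, -0.7071, 0.0000)
after link 2: o_2 = (1.7071, -1.7071, 1.4142)
after link 3: o_3 = (3.0695, -1.8447, 1.0607)
after link 4: o_4 = (2.2053, -1.5929, 1.4963)
after link 5: o_5 = (0.6290, -0.3702, 1.6384)
after link 6: o_6 = (2.0821, 1.8509, -1.3542)

2.082 1.851 -1.354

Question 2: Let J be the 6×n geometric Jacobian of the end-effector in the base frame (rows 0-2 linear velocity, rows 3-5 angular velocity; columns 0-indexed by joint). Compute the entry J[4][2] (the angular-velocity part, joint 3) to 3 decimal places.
-0.500

axis z_2 = (0.5000,-0.5000,-0.7071); lever o_n−o_2 = (0.3750,3.5580,-2.7684)
cross product → J_v[:, 2] = (3.9001,1.1190,1.9665)
J_ω[:, 2] = z_2
entry J[4][2] = -0.5000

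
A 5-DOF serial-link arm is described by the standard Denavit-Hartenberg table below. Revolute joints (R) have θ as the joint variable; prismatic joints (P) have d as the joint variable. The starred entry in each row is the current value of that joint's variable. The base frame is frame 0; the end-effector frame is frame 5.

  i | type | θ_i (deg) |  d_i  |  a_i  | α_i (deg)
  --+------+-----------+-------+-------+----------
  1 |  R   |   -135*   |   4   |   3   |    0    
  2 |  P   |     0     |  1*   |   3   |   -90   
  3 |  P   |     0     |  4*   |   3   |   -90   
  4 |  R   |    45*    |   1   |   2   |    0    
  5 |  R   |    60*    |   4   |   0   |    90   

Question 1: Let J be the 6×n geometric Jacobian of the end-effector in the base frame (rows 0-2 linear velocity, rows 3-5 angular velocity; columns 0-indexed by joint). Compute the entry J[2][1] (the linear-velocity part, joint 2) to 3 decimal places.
prismatic axis z_1 = (0.0000,0.0000,1.0000)
J_v[:, 1] = z_1; J_ω[:, 1] = (0,0,0)
entry J[2][1] = 1.0000

1.000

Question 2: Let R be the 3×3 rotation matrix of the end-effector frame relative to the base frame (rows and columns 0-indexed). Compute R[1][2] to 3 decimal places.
-0.500

End-effector z-axis (col 2 of R) = (-0.8660,-0.5000,-0.0000)
R[1][2] = -0.5000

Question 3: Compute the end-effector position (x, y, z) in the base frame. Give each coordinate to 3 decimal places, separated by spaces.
after link 1: o_1 = (-2.1213, -2.1213, 4.0000)
after link 2: o_2 = (-4.2426, -4.2426, 5.0000)
after link 3: o_3 = (-3.5355, -9.1924, 5.0000)
after link 4: o_4 = (-5.5355, -9.1924, 4.0000)
after link 5: o_5 = (-5.5355, -9.1924, 0.0000)

-5.536 -9.192 0.000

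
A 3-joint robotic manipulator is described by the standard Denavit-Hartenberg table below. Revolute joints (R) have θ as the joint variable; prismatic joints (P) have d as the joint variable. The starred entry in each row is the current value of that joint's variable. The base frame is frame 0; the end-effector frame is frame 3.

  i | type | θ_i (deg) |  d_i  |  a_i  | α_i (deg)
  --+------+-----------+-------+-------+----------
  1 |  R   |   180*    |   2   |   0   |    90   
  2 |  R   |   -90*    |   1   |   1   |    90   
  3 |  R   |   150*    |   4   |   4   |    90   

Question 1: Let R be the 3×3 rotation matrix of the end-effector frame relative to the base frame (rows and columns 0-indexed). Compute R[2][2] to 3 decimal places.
End-effector z-axis (col 2 of R) = (0.0000,0.8660,-0.5000)
R[2][2] = -0.5000

-0.500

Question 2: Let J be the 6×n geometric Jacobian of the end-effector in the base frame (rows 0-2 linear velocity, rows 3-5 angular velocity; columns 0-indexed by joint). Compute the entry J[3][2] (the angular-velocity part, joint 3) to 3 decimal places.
axis z_2 = (1.0000,-0.0000,-0.0000); lever o_n−o_2 = (4.0000,2.0000,3.4641)
cross product → J_v[:, 2] = (-0.0000,-3.4641,2.0000)
J_ω[:, 2] = z_2
entry J[3][2] = 1.0000

1.000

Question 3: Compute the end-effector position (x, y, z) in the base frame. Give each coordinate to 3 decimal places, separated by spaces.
4.000 3.000 4.464

after link 1: o_1 = (0.0000, 0.0000, 2.0000)
after link 2: o_2 = (0.0000, 1.0000, 1.0000)
after link 3: o_3 = (4.0000, 3.0000, 4.4641)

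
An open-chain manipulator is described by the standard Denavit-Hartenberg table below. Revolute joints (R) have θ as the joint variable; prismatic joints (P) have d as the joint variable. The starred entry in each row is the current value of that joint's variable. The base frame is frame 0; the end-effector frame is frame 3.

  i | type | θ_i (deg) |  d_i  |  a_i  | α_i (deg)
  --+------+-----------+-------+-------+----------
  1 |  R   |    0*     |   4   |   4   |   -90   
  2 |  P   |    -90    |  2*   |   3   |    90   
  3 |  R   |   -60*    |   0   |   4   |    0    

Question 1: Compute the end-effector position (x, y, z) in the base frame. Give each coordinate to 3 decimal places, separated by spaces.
4.000 -1.464 9.000

after link 1: o_1 = (4.0000, 0.0000, 4.0000)
after link 2: o_2 = (4.0000, 2.0000, 7.0000)
after link 3: o_3 = (4.0000, -1.4641, 9.0000)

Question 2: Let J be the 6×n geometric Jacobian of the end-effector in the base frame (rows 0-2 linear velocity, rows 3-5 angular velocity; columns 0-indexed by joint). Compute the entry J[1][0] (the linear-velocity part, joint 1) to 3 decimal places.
axis z_0 = ẑ; lever o_n−o_0 = (4.0000,-1.4641,9.0000)
cross product → J_v[:, 0] = (1.4641,4.0000,-0.0000)
J_ω[:, 0] = z_0
entry J[1][0] = 4.0000

4.000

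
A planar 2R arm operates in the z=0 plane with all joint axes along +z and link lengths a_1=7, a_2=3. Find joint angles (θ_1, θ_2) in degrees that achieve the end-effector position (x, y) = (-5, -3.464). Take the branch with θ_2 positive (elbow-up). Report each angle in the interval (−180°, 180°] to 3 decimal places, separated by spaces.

-170.571 120.001

cos θ_2 = (36.9993−7²−3²)/(2·7·3) = -0.5000; θ_2 = 120.0011° (elbow-up)
β = atan2(-3.4640,-5.0000) = -145.2858°; ψ = atan2(2.5980,5.4999) = 25.2850°
θ_1 = β − ψ = -170.5707°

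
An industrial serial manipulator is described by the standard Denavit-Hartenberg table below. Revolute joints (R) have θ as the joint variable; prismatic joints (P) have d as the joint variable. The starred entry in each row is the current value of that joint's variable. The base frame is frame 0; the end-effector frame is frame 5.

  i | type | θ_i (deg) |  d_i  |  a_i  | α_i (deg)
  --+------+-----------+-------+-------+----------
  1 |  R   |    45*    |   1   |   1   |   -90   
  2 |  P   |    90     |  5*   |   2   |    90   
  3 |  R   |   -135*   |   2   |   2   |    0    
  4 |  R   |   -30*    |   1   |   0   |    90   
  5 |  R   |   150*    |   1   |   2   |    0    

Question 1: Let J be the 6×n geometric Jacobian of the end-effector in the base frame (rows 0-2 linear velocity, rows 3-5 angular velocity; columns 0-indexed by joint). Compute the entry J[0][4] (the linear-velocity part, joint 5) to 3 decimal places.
axis z_4 = (-0.6830,0.6830,0.2588); lever o_n−o_4 = (-0.2929,1.7071,-1.4142)
cross product → J_v[:, 4] = (-1.4078,-1.0417,-0.9659)
J_ω[:, 4] = z_4
entry J[0][4] = -1.4078

-1.408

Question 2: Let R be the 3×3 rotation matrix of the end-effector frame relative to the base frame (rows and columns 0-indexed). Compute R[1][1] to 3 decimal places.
End-effector y-axis (col 1 of R) = (-0.7039,-0.5209,-0.4830)
R[1][1] = -0.5209

-0.521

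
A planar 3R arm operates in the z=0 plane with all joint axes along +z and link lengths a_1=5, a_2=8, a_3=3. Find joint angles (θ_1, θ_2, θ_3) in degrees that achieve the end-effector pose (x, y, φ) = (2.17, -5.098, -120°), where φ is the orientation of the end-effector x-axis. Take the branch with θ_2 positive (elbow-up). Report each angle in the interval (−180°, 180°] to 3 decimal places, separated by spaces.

-149.997 149.999 -120.002

wrist centre = target − a_3·(cos φ, sin φ) = (3.6700, -2.4999)
cos θ_2 = (19.7185−5²−8²)/(2·5·8) = -0.8660; θ_2 = 149.9992° (elbow-up)
β = atan2(-2.4999,3.6700) = -34.2618°; ψ = atan2(4.0001,-1.9281) = 115.7353°
θ_1 = β − ψ = -149.9971°
θ_3 = φ − θ_1 − θ_2 = -120.0021° (wrapped to (-180°,180°])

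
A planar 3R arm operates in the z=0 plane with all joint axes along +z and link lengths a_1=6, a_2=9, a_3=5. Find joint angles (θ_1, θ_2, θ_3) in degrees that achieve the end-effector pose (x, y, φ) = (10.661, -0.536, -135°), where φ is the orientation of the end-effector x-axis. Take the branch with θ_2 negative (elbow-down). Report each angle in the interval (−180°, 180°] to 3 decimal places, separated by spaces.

wrist centre = target − a_3·(cos φ, sin φ) = (14.1965, 2.9995)
cos θ_2 = (210.5388−6²−9²)/(2·6·9) = 0.8661; θ_2 = -29.9915° (elbow-down)
β = atan2(2.9995,14.1965) = 11.9304°; ψ = atan2(-4.4988,13.7949) = -18.0624°
θ_1 = β − ψ = 29.9927°
θ_3 = φ − θ_1 − θ_2 = -135.0012° (wrapped to (-180°,180°])

29.993 -29.991 -135.001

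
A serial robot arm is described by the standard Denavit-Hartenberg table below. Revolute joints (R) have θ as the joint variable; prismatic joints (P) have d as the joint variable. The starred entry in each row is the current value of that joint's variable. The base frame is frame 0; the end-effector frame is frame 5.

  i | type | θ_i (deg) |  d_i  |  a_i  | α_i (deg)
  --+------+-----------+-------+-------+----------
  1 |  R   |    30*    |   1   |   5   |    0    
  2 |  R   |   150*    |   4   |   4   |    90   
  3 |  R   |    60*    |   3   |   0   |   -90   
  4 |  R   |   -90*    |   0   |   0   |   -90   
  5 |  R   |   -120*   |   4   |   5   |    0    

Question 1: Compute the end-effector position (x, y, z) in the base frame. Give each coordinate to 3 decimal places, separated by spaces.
after link 1: o_1 = (4.3301, 2.5000, 1.0000)
after link 2: o_2 = (0.3301, 2.5000, 5.0000)
after link 3: o_3 = (0.3301, 5.5000, 5.0000)
after link 4: o_4 = (0.3301, 5.5000, 5.0000)
after link 5: o_5 = (2.0801, 3.0000, 10.6292)

2.080 3.000 10.629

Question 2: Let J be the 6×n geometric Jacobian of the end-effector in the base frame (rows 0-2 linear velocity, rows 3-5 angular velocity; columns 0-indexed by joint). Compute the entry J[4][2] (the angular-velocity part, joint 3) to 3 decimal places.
axis z_2 = (0.0000,1.0000,0.0000); lever o_n−o_2 = (1.7500,0.5000,5.6292)
cross product → J_v[:, 2] = (5.6292,0.0000,-1.7500)
J_ω[:, 2] = z_2
entry J[4][2] = 1.0000

1.000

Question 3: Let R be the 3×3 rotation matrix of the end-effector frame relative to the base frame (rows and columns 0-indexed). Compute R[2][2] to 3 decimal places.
0.866

End-effector z-axis (col 2 of R) = (-0.5000,-0.0000,0.8660)
R[2][2] = 0.8660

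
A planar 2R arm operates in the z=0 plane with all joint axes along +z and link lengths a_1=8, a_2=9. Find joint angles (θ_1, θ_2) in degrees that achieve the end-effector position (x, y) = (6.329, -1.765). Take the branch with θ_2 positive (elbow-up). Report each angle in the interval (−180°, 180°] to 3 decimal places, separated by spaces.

-91.167 135.003

cos θ_2 = (43.1715−8²−9²)/(2·8·9) = -0.7071; θ_2 = 135.0029° (elbow-up)
β = atan2(-1.7650,6.3290) = -15.5825°; ψ = atan2(6.3636,1.6357) = 75.5847°
θ_1 = β − ψ = -91.1672°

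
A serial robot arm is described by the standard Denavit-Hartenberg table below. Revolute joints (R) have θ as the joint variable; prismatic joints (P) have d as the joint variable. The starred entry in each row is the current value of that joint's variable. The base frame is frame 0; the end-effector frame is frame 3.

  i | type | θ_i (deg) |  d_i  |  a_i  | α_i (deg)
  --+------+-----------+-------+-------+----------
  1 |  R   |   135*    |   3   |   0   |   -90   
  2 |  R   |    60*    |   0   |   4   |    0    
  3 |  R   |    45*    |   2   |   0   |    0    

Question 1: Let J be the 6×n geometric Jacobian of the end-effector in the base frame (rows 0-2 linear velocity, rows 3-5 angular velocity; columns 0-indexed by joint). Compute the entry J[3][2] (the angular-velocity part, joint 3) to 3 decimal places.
-0.707

axis z_2 = (-0.7071,-0.7071,0.0000); lever o_n−o_2 = (-1.4142,-1.4142,0.0000)
cross product → J_v[:, 2] = (0.0000,-0.0000,-0.0000)
J_ω[:, 2] = z_2
entry J[3][2] = -0.7071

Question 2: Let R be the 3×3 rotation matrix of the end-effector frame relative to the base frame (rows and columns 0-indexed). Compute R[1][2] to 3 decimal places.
End-effector z-axis (col 2 of R) = (-0.7071,-0.7071,0.0000)
R[1][2] = -0.7071

-0.707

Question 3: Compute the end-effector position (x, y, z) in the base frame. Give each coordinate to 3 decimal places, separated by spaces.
-2.828 0.000 -0.464

after link 1: o_1 = (0.0000, 0.0000, 3.0000)
after link 2: o_2 = (-1.4142, 1.4142, -0.4641)
after link 3: o_3 = (-2.8284, 0.0000, -0.4641)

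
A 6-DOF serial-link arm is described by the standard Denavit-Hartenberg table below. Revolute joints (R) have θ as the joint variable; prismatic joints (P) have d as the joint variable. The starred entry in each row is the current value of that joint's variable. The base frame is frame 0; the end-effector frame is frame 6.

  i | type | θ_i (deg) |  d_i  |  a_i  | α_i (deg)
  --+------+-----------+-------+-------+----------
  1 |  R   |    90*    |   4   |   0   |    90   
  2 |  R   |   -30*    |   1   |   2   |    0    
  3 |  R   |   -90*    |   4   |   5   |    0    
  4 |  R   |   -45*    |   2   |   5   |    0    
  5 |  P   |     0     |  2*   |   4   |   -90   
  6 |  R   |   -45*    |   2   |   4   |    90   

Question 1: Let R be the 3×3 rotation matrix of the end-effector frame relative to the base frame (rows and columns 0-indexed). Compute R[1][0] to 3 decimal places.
End-effector x-axis (col 0 of R) = (0.7071,-0.6830,-0.1830)
R[1][0] = -0.6830

-0.683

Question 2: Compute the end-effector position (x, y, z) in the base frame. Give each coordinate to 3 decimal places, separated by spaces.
after link 1: o_1 = (0.0000, 0.0000, 4.0000)
after link 2: o_2 = (1.0000, 1.7321, 3.0000)
after link 3: o_3 = (5.0000, -0.7679, -1.3301)
after link 4: o_4 = (7.0000, -5.5976, -2.6242)
after link 5: o_5 = (9.0000, -9.4613, -3.6595)
after link 6: o_6 = (11.8284, -11.6757, -6.3234)

11.828 -11.676 -6.323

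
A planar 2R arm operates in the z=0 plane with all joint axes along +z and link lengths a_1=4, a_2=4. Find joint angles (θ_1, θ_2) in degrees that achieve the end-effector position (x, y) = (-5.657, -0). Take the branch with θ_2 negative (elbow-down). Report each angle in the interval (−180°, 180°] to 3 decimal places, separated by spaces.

-135.001 -89.997

cos θ_2 = (32.0016−4²−4²)/(2·4·4) = 0.0001; θ_2 = -89.9970° (elbow-down)
β = atan2(-0.0000,-5.6570) = -180.0000°; ψ = atan2(-4.0000,4.0002) = -44.9985°
θ_1 = β − ψ = -135.0015°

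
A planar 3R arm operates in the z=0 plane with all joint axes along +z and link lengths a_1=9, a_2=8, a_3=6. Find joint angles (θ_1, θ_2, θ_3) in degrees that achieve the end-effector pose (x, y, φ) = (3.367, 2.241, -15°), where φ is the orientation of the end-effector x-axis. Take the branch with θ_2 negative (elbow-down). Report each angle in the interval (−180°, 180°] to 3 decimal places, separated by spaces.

-174.758 -150.001 -50.242

wrist centre = target − a_3·(cos φ, sin φ) = (-2.4286, 3.7939)
cos θ_2 = (20.2917−9²−8²)/(2·9·8) = -0.8660; θ_2 = -150.0005° (elbow-down)
β = atan2(3.7939,-2.4286) = 122.6241°; ψ = atan2(-3.9999,2.0718) = -62.6182°
θ_1 = β − ψ = 185.2422°
θ_3 = φ − θ_1 − θ_2 = -50.2417° (wrapped to (-180°,180°])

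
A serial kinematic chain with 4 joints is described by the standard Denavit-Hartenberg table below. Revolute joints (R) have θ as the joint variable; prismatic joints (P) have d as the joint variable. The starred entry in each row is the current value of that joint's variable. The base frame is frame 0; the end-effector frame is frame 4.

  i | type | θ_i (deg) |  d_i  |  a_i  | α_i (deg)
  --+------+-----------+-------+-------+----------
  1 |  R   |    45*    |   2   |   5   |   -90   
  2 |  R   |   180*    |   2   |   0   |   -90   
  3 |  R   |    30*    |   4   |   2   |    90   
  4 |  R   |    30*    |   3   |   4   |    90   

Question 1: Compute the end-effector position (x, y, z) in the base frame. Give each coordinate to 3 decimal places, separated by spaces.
-2.191 0.448 8.000

after link 1: o_1 = (3.5355, 3.5355, 2.0000)
after link 2: o_2 = (2.1213, 4.9497, 2.0000)
after link 3: o_3 = (1.6037, 3.0179, 6.0000)
after link 4: o_4 = (-2.1907, 0.4483, 8.0000)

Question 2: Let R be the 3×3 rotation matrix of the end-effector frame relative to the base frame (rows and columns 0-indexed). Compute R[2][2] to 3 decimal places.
-0.866

End-effector z-axis (col 2 of R) = (-0.1294,-0.4830,-0.8660)
R[2][2] = -0.8660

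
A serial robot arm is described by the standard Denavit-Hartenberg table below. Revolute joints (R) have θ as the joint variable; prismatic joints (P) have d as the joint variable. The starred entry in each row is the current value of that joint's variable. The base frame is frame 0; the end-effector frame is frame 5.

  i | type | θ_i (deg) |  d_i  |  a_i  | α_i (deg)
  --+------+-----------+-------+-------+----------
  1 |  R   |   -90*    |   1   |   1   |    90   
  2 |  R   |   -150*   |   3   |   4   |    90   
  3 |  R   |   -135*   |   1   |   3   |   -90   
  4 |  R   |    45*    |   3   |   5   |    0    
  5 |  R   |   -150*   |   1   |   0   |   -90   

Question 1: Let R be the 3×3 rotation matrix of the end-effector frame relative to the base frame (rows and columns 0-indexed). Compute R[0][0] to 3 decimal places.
End-effector x-axis (col 0 of R) = (-0.1830,0.6415,0.7450)
R[0][0] = -0.1830

-0.183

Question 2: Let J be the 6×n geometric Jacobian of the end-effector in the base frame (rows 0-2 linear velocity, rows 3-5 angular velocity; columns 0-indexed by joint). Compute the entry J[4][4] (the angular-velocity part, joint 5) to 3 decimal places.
0.612

axis z_4 = (0.7071,0.6124,-0.3536); lever o_n−o_4 = (0.7071,0.6124,-0.3536)
cross product → J_v[:, 4] = (0.0000,-0.0000,-0.0000)
J_ω[:, 4] = z_4
entry J[4][4] = 0.6124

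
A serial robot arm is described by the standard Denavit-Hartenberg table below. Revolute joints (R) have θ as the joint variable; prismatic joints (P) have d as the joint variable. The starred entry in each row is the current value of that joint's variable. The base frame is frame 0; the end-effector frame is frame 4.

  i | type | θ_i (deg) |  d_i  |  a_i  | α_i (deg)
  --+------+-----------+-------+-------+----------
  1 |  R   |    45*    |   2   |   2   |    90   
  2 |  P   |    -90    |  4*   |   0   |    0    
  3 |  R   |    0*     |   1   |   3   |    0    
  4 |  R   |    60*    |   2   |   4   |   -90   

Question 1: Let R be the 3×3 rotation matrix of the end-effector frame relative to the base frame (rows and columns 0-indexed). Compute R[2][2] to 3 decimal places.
0.866

End-effector z-axis (col 2 of R) = (0.3536,0.3536,0.8660)
R[2][2] = 0.8660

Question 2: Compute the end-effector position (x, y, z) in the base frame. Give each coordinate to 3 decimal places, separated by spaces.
after link 1: o_1 = (1.4142, 1.4142, 2.0000)
after link 2: o_2 = (4.2426, -1.4142, 2.0000)
after link 3: o_3 = (4.9497, -2.1213, -1.0000)
after link 4: o_4 = (8.8135, -1.0860, -3.0000)

8.813 -1.086 -3.000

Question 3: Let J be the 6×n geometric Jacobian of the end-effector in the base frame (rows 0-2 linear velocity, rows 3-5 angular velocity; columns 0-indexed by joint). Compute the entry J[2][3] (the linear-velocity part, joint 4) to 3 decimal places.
axis z_3 = (0.7071,-0.7071,0.0000); lever o_n−o_3 = (3.8637,1.0353,-2.0000)
cross product → J_v[:, 3] = (1.4142,1.4142,3.4641)
J_ω[:, 3] = z_3
entry J[2][3] = 3.4641

3.464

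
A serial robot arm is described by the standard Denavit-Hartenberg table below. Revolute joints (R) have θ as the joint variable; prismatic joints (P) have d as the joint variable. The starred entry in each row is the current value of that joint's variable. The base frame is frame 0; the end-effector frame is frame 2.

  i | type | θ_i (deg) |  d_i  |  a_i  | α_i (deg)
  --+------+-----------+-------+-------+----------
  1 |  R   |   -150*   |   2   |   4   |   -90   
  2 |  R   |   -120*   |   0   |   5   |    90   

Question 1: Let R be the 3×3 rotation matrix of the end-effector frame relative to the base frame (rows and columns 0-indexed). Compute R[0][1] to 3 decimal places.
End-effector y-axis (col 1 of R) = (0.5000,-0.8660,0.0000)
R[0][1] = 0.5000

0.500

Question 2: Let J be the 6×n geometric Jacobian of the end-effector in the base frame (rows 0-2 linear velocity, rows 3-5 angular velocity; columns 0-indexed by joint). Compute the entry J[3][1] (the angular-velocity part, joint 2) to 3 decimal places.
0.500

axis z_1 = (0.5000,-0.8660,0.0000); lever o_n−o_1 = (2.1651,1.2500,4.3301)
cross product → J_v[:, 1] = (-3.7500,-2.1651,2.5000)
J_ω[:, 1] = z_1
entry J[3][1] = 0.5000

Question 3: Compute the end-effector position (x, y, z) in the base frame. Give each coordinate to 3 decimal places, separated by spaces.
-1.299 -0.750 6.330

after link 1: o_1 = (-3.4641, -2.0000, 2.0000)
after link 2: o_2 = (-1.2990, -0.7500, 6.3301)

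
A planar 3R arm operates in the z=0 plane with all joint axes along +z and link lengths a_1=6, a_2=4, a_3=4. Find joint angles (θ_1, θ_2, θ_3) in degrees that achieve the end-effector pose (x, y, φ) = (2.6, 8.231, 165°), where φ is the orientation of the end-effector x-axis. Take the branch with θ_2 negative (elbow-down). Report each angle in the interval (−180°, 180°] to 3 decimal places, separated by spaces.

wrist centre = target − a_3·(cos φ, sin φ) = (6.4637, 7.1957)
cos θ_2 = (93.5579−6²−4²)/(2·6·4) = 0.8658; θ_2 = -30.0270° (elbow-down)
β = atan2(7.1957,6.4637) = 48.0676°; ψ = atan2(-2.0016,9.4632) = -11.9431°
θ_1 = β − ψ = 60.0107°
θ_3 = φ − θ_1 − θ_2 = 135.0163° (wrapped to (-180°,180°])

60.011 -30.027 135.016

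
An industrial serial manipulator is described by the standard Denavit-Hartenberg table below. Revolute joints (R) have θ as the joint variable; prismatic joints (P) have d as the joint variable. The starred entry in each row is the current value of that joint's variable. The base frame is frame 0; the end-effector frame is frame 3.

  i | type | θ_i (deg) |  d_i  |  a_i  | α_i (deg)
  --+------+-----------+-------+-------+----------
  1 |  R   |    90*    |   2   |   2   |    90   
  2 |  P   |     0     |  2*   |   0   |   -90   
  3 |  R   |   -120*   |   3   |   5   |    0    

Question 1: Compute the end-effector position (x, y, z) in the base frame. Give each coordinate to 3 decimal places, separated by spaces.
6.330 -0.500 5.000

after link 1: o_1 = (0.0000, 2.0000, 2.0000)
after link 2: o_2 = (2.0000, 2.0000, 2.0000)
after link 3: o_3 = (6.3301, -0.5000, 5.0000)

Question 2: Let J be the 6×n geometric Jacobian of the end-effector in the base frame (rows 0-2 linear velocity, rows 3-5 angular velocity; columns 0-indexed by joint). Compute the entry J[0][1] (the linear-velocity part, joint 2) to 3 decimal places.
prismatic axis z_1 = (1.0000,-0.0000,0.0000)
J_v[:, 1] = z_1; J_ω[:, 1] = (0,0,0)
entry J[0][1] = 1.0000

1.000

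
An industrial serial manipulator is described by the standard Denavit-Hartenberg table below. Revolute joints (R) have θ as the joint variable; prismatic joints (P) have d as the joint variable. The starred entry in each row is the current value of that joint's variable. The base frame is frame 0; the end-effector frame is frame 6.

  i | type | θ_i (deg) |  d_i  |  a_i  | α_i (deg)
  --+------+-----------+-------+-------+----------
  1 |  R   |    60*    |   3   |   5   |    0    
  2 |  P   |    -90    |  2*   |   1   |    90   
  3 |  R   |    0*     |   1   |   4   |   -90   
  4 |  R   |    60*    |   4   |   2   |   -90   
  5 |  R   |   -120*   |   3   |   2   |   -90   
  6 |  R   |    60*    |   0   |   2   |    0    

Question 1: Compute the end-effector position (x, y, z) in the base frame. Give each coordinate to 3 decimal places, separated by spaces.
6.129 2.312 11.598

after link 1: o_1 = (2.5000, 4.3301, 3.0000)
after link 2: o_2 = (3.3660, 3.8301, 5.0000)
after link 3: o_3 = (6.3301, 0.9641, 5.0000)
after link 4: o_4 = (8.0622, 1.9641, 9.0000)
after link 5: o_5 = (5.6962, 4.0622, 10.7321)
after link 6: o_6 = (6.1292, 2.3122, 11.5981)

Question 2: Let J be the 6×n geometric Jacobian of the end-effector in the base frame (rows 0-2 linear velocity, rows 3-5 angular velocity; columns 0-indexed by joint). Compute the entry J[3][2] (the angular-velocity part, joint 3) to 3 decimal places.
axis z_2 = (-0.5000,-0.8660,0.0000); lever o_n−o_2 = (2.7631,-1.5179,6.5981)
cross product → J_v[:, 2] = (-5.7141,3.2990,3.1519)
J_ω[:, 2] = z_2
entry J[3][2] = -0.5000

-0.500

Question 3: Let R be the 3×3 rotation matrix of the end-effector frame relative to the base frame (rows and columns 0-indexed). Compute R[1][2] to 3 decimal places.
0.433

End-effector z-axis (col 2 of R) = (0.7500,0.4330,0.5000)
R[1][2] = 0.4330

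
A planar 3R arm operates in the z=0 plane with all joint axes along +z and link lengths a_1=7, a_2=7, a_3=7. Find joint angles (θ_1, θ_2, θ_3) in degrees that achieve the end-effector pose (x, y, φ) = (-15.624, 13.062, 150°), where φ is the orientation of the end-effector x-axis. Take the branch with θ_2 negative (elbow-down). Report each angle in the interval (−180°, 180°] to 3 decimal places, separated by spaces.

wrist centre = target − a_3·(cos φ, sin φ) = (-9.5618, 9.5620)
cos θ_2 = (182.8603−7²−7²)/(2·7·7) = 0.8659; θ_2 = -30.0119° (elbow-down)
β = atan2(9.5620,-9.5618) = 134.9995°; ψ = atan2(-3.5013,13.0614) = -15.0060°
θ_1 = β − ψ = 150.0054°
θ_3 = φ − θ_1 − θ_2 = 30.0065° (wrapped to (-180°,180°])

150.005 -30.012 30.006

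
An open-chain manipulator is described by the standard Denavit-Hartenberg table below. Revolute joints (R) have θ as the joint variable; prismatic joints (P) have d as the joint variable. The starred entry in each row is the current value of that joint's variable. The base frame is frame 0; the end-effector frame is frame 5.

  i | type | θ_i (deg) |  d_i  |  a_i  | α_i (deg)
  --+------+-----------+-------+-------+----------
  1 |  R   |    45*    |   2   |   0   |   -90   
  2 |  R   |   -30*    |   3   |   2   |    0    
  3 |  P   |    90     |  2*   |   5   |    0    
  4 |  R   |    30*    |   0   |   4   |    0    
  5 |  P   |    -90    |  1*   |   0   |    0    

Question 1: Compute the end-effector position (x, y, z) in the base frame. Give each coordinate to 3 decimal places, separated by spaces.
after link 1: o_1 = (0.0000, 0.0000, 2.0000)
after link 2: o_2 = (-0.8966, 3.3461, 3.0000)
after link 3: o_3 = (-0.5430, 6.5280, -1.3301)
after link 4: o_4 = (-0.5430, 6.5280, -5.3301)
after link 5: o_5 = (-1.2501, 7.2352, -5.3301)

-1.250 7.235 -5.330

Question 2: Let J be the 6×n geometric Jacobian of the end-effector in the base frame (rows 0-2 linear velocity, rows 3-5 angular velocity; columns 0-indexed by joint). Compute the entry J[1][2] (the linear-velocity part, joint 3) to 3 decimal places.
prismatic axis z_2 = (-0.7071,0.7071,0.0000)
J_v[:, 2] = z_2; J_ω[:, 2] = (0,0,0)
entry J[1][2] = 0.7071

0.707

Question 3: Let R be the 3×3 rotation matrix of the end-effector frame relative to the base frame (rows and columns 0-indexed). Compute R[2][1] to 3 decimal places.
-1.000

End-effector y-axis (col 1 of R) = (-0.0000,0.0000,-1.0000)
R[2][1] = -1.0000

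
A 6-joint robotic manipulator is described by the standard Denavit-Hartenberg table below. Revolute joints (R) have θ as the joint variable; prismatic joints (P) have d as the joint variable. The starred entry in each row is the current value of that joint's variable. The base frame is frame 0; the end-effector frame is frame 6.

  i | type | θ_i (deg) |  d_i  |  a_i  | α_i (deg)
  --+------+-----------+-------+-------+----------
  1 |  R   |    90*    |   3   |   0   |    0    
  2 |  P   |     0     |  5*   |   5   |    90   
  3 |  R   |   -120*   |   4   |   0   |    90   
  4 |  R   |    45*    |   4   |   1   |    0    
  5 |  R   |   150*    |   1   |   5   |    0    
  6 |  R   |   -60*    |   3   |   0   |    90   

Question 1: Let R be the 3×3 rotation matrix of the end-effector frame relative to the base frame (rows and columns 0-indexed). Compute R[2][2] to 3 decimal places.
End-effector z-axis (col 2 of R) = (0.7071,-0.3536,-0.6124)
R[2][2] = -0.6124

-0.612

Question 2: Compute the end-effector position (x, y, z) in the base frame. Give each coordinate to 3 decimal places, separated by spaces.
3.413 0.133 15.570

after link 1: o_1 = (0.0000, 0.0000, 3.0000)
after link 2: o_2 = (0.0000, 5.0000, 8.0000)
after link 3: o_3 = (4.0000, 5.0000, 8.0000)
after link 4: o_4 = (4.7071, 1.1823, 9.3876)
after link 5: o_5 = (3.4130, 2.7311, 14.0702)
after link 6: o_6 = (3.4130, 0.1331, 15.5702)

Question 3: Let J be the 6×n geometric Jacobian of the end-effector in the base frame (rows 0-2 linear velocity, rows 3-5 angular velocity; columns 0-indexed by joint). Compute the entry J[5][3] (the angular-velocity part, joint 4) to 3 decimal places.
axis z_3 = (-0.0000,-0.8660,0.5000); lever o_n−o_3 = (-0.5870,-4.8669,7.5702)
cross product → J_v[:, 3] = (-4.1225,-0.2935,-0.5083)
J_ω[:, 3] = z_3
entry J[5][3] = 0.5000

0.500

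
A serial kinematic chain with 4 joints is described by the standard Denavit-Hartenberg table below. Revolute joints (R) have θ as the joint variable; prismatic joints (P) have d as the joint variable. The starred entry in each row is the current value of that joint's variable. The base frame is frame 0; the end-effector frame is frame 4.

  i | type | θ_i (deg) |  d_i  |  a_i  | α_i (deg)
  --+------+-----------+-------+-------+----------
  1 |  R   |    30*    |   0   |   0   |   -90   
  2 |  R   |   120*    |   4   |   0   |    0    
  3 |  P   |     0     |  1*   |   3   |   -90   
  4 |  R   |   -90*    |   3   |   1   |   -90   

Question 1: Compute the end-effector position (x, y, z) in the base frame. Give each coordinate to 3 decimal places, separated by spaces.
after link 1: o_1 = (0.0000, 0.0000, 0.0000)
after link 2: o_2 = (-2.0000, 3.4641, 0.0000)
after link 3: o_3 = (-3.7990, 3.5801, -2.5981)
after link 4: o_4 = (-6.5490, 3.1471, -1.0981)

-6.549 3.147 -1.098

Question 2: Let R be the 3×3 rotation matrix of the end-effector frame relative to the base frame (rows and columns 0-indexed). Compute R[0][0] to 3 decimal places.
-0.500

End-effector x-axis (col 0 of R) = (-0.5000,0.8660,-0.0000)
R[0][0] = -0.5000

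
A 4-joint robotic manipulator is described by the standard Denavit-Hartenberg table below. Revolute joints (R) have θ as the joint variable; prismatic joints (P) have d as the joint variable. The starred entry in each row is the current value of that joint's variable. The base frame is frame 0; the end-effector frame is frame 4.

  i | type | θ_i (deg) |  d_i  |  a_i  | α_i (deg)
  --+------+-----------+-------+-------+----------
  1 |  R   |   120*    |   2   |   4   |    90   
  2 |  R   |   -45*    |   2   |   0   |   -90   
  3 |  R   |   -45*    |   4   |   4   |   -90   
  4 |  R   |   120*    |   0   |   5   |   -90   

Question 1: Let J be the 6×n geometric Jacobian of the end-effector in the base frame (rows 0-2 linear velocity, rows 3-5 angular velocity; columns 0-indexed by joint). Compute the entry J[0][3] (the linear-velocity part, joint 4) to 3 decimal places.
-2.453

axis z_3 = (-0.8624,0.0795,-0.5000); lever o_n−o_3 = (0.6250,-4.6181,-1.8119)
cross product → J_v[:, 3] = (-2.4530,-1.8750,3.9328)
J_ω[:, 3] = z_3
entry J[0][3] = -2.4530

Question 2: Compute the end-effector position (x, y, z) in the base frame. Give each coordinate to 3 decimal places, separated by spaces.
0.392 5.442 1.017

after link 1: o_1 = (-2.0000, 3.4641, 2.0000)
after link 2: o_2 = (-0.2679, 4.4641, 2.0000)
after link 3: o_3 = (-0.2327, 10.0599, 2.8284)
after link 4: o_4 = (0.3923, 5.4418, 1.0166)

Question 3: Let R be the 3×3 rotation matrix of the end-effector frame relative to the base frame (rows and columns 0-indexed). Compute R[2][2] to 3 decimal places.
0.787

End-effector z-axis (col 2 of R) = (-0.4906,-0.3750,0.7866)
R[2][2] = 0.7866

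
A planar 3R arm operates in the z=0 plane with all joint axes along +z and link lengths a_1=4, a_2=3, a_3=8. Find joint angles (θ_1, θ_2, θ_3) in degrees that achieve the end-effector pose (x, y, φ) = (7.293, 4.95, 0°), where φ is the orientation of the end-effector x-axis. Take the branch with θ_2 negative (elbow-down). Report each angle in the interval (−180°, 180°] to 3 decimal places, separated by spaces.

134.996 -89.994 -45.002

wrist centre = target − a_3·(cos φ, sin φ) = (-0.7070, 4.9500)
cos θ_2 = (25.0023−4²−3²)/(2·4·3) = 0.0001; θ_2 = -89.9944° (elbow-down)
β = atan2(4.9500,-0.7070) = 98.1285°; ψ = atan2(-3.0000,4.0003) = -36.8679°
θ_1 = β − ψ = 134.9964°
θ_3 = φ − θ_1 − θ_2 = -45.0020° (wrapped to (-180°,180°])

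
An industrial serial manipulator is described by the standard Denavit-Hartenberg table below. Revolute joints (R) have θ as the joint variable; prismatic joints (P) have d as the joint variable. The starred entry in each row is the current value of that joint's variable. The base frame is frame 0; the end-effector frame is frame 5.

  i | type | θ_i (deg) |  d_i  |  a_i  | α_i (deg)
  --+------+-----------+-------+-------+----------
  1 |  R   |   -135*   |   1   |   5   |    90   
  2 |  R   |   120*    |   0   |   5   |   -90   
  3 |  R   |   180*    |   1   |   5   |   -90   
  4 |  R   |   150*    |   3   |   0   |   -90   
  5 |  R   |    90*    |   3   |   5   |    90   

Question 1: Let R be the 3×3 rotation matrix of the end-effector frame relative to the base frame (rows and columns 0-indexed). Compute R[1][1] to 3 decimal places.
0.707

End-effector y-axis (col 1 of R) = (0.7071,0.7071,0.0000)
R[1][1] = 0.7071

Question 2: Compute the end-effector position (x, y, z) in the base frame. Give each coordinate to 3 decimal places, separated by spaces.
after link 1: o_1 = (-3.5355, -3.5355, 1.0000)
after link 2: o_2 = (-1.7678, -1.7678, 5.3301)
after link 3: o_3 = (-2.9232, -2.9232, 0.5000)
after link 4: o_4 = (-5.0445, -0.8018, 0.5000)
after link 5: o_5 = (0.6124, -2.2161, 0.5000)

0.612 -2.216 0.500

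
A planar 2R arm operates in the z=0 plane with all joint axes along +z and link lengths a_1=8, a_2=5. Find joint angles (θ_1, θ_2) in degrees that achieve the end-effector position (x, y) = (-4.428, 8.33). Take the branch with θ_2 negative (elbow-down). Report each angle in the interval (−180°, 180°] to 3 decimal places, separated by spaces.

150.000 -90.003

cos θ_2 = (88.9961−8²−5²)/(2·8·5) = -0.0000; θ_2 = -90.0028° (elbow-down)
β = atan2(8.3300,-4.4280) = 117.9939°; ψ = atan2(-5.0000,7.9998) = -32.0062°
θ_1 = β − ψ = 150.0001°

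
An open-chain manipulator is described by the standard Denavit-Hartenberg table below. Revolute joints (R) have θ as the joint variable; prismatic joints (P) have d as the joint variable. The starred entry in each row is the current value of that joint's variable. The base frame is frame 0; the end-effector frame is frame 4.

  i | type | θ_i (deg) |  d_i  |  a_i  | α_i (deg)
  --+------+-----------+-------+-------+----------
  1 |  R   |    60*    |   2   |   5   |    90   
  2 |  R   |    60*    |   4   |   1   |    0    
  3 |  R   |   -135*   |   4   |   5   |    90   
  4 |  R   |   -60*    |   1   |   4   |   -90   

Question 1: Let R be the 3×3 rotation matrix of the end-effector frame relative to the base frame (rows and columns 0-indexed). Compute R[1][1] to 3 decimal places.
End-effector y-axis (col 1 of R) = (0.4830,0.8365,0.2588)
R[1][1] = 0.8365

0.837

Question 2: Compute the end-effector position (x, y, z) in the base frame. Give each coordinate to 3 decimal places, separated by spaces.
7.101 3.228 -4.154

after link 1: o_1 = (2.5000, 4.3301, 2.0000)
after link 2: o_2 = (6.2141, 2.7631, 2.8660)
after link 3: o_3 = (10.3253, 1.8839, -1.9636)
after link 4: o_4 = (7.1011, 3.2277, -4.1543)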